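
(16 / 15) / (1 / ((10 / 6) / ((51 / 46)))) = 736/459 = 1.60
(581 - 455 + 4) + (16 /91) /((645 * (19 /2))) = 144976682/1115205 = 130.00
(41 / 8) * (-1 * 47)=-1927/8 = -240.88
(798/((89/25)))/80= 1995/712 = 2.80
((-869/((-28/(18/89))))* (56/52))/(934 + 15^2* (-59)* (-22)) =7821/338982488 = 0.00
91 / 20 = 4.55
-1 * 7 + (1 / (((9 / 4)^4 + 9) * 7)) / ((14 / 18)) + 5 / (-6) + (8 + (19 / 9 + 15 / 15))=2852243/868770 = 3.28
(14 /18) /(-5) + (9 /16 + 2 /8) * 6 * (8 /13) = 128/45 = 2.84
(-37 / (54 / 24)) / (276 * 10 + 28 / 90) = -370/62107 = -0.01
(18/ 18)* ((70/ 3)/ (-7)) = -10/3 = -3.33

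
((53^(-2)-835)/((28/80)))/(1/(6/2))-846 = -157365738/19663 = -8003.14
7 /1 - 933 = -926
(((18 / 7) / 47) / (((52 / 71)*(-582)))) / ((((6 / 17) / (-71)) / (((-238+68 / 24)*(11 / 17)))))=-78241361/19913712 = -3.93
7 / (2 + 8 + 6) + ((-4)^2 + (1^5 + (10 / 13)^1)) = 18.21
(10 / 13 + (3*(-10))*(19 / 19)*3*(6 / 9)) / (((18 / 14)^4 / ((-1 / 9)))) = 1848770/767637 = 2.41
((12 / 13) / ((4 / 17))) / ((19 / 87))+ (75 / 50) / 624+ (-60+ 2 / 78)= -996103/23712 = -42.01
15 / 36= 5/12 = 0.42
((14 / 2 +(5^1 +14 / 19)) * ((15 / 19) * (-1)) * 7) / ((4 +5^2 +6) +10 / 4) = -3388/1805 = -1.88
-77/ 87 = -0.89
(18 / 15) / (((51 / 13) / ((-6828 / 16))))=-22191/170 = -130.54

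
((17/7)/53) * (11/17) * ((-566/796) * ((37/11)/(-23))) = 10471/3396134 = 0.00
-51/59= -0.86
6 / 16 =3/8 = 0.38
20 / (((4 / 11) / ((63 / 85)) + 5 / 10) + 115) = 27720/160763 = 0.17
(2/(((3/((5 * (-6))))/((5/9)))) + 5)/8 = -55/72 = -0.76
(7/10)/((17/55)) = 77/34 = 2.26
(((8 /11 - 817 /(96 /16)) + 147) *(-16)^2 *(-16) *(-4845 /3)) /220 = 126181888/363 = 347608.51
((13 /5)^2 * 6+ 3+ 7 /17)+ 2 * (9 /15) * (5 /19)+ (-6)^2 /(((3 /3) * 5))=415762/8075 = 51.49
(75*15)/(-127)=-1125/127 = -8.86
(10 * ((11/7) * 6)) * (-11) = -7260/7 = -1037.14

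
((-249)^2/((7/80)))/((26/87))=215763480/91 = 2371027.25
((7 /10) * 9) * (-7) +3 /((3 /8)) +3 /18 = -539/15 = -35.93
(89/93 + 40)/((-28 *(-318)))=3809/828072 = 0.00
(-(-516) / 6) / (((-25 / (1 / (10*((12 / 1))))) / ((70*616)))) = -92708/75 = -1236.11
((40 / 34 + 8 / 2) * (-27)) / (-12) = 198/17 = 11.65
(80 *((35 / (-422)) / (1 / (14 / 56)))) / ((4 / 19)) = -3325/422 = -7.88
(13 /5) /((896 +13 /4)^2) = 208/64692045 = 0.00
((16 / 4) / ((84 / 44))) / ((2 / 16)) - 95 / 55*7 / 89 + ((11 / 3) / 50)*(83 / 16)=17.01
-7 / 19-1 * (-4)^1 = 69/19 = 3.63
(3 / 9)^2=1/9 = 0.11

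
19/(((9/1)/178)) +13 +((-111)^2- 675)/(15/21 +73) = 423197/774 = 546.77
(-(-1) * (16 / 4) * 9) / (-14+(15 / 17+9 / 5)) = -1530/481 = -3.18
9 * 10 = 90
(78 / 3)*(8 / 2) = 104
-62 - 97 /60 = -3817/60 = -63.62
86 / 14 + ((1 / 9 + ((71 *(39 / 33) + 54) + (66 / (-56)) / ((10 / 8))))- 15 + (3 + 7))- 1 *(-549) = 687.22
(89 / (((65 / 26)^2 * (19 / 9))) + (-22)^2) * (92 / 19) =21445568/9025 = 2376.24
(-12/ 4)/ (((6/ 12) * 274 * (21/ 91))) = -13/137 = -0.09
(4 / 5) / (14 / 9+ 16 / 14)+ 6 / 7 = 3432/2975 = 1.15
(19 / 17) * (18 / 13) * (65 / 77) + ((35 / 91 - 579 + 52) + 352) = -173.31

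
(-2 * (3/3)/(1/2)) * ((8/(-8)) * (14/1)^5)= 2151296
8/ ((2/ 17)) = 68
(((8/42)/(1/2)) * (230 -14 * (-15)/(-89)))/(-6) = -81040/5607 = -14.45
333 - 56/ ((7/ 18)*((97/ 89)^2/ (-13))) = 17961309/9409 = 1908.95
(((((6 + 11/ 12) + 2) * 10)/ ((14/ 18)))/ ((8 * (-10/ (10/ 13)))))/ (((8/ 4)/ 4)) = -1605/728 = -2.20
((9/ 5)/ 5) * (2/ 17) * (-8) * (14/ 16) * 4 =-504/425 = -1.19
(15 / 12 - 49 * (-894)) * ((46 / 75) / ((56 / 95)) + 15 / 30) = 113373163/1680 = 67484.03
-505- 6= -511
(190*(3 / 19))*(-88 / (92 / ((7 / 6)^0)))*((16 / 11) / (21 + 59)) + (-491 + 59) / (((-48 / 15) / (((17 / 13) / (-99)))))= -7581/3289 = -2.30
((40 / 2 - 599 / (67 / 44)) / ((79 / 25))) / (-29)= 625400/153497 = 4.07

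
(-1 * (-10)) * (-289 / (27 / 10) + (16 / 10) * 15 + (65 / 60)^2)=-176825/216 = -818.63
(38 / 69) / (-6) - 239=-49492/207 = -239.09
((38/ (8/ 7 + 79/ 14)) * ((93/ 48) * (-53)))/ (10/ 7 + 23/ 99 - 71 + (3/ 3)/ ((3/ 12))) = 7970193/905600 = 8.80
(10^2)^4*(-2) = -200000000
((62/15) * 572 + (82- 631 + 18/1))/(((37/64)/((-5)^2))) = 8799680/111 = 79276.40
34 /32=17/16 = 1.06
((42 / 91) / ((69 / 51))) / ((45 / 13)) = 34/345 = 0.10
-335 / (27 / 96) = -10720/9 = -1191.11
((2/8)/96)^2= 1/147456 = 0.00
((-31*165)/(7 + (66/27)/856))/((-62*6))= 10593/5395 = 1.96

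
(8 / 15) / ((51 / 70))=112/153 = 0.73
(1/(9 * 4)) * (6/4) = 0.04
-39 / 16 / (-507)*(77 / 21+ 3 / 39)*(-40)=-365/507 = -0.72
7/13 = 0.54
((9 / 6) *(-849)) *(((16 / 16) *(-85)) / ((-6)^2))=24055/8 = 3006.88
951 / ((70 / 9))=122.27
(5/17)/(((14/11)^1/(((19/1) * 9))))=9405/238 = 39.52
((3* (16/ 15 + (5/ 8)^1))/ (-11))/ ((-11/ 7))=1421/4840 = 0.29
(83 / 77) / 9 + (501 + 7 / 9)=347815/693 = 501.90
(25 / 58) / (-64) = -25/3712 = -0.01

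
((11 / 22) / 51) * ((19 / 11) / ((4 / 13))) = 0.06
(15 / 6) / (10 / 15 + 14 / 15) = 25/16 = 1.56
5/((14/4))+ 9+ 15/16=1273/112 = 11.37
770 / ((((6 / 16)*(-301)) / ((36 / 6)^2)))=-10560/43 = -245.58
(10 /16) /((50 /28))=7/20 = 0.35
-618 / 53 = -11.66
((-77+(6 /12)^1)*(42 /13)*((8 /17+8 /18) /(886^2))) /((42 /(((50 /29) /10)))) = -175/147971746 = 0.00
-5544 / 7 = -792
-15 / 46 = -0.33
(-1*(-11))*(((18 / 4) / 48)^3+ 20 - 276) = -92274391/32768 = -2815.99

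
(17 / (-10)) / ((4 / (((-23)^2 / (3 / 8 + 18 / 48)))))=-8993/30 = -299.77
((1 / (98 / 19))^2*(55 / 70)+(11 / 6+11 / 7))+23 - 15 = 4612229/403368 = 11.43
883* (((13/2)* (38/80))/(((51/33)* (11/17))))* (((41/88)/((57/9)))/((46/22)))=1411917/14720 = 95.92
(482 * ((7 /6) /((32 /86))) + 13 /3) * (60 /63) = 363745/252 = 1443.43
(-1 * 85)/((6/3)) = -85/2 = -42.50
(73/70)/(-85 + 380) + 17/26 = 88237/134225 = 0.66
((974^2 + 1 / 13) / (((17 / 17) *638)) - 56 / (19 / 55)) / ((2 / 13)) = 208777471/24244 = 8611.51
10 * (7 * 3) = 210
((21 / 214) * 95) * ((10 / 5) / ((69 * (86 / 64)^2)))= 680960/4550389 = 0.15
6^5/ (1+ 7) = 972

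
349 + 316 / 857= 299409/857 = 349.37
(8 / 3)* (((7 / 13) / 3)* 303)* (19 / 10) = 53732/195 = 275.55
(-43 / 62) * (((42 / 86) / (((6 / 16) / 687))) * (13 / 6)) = -41678/31 = -1344.45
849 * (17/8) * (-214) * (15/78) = -7721655/104 = -74246.68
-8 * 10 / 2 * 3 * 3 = -360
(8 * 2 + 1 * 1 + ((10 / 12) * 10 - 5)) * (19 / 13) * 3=1159/13 = 89.15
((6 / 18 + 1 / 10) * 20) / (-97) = -26/291 = -0.09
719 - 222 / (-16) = 5863/8 = 732.88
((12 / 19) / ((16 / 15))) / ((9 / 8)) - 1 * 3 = -47/19 = -2.47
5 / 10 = 1/2 = 0.50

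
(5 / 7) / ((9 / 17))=85/63 = 1.35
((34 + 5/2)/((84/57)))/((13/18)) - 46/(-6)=45821/1092 = 41.96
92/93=0.99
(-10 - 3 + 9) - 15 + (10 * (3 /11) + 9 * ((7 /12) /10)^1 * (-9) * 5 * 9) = -20143/88 = -228.90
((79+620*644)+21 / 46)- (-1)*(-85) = 18366625/46 = 399274.46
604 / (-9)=-604/9 = -67.11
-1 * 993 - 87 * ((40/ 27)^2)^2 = -250146971/177147 = -1412.09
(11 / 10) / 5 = 0.22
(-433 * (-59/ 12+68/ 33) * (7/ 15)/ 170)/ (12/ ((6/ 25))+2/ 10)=1142687/16897320 = 0.07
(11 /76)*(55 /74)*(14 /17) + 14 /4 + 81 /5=4729869/239020 = 19.79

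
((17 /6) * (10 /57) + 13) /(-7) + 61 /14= 5815/2394 = 2.43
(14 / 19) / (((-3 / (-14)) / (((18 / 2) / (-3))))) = -196/19 = -10.32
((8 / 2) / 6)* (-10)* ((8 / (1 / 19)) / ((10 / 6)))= -608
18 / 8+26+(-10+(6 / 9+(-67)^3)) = -3608929/12 = -300744.08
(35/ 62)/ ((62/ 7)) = 245/3844 = 0.06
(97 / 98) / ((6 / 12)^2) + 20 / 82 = 8444/2009 = 4.20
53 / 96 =0.55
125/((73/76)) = 9500/73 = 130.14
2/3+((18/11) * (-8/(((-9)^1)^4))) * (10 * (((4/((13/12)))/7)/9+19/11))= 15195958/24081057 = 0.63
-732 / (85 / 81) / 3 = -19764/85 = -232.52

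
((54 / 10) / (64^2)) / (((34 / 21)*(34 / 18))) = 5103/11837440 = 0.00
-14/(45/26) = -8.09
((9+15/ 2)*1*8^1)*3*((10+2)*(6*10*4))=1140480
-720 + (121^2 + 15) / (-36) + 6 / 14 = -1126.68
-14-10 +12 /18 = -70/3 = -23.33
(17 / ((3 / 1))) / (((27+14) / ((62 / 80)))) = 527/4920 = 0.11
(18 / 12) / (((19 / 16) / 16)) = 384/19 = 20.21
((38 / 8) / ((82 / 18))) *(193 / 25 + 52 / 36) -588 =-1185811/2050 = -578.44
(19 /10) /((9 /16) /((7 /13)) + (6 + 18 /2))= 1064/8985 = 0.12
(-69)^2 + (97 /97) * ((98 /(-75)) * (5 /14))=71408/15 = 4760.53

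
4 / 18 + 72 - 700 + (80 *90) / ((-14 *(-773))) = -30539750/48699 = -627.11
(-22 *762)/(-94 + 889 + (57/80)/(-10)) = -406400/19271 = -21.09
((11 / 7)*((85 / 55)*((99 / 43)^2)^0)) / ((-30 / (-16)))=136/105 = 1.30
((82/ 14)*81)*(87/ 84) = 96309/196 = 491.37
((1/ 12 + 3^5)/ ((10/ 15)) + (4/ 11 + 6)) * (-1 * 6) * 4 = -97941/11 = -8903.73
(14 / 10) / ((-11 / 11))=-7/5 = -1.40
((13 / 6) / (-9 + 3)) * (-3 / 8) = 0.14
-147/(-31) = 147/31 = 4.74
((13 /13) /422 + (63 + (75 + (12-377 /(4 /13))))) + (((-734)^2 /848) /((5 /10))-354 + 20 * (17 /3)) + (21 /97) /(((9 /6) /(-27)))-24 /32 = -162420616/3254253 = -49.91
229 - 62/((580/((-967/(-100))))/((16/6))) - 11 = 2340773/10875 = 215.24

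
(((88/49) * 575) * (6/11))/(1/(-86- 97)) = -5050800/49 = -103077.55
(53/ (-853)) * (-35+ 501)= -24698/853 = -28.95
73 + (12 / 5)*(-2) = 341/5 = 68.20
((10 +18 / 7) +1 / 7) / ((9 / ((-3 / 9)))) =-89/189 = -0.47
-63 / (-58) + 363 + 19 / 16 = 169487/464 = 365.27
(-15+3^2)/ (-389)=6/389 = 0.02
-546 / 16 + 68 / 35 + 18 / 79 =-706829/22120 = -31.95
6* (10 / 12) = 5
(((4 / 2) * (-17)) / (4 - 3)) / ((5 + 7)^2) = -0.24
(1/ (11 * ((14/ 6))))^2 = 9/5929 = 0.00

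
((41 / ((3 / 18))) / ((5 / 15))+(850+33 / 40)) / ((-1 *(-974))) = 63553/38960 = 1.63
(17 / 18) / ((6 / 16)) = 68/27 = 2.52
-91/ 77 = -13/11 = -1.18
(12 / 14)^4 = 1296/2401 = 0.54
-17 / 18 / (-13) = 17/234 = 0.07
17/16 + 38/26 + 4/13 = 589/208 = 2.83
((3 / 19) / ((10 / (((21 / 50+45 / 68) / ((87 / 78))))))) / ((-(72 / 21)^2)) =-390481/299744000 = 0.00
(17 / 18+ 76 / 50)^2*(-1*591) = -242286557/67500 = -3589.43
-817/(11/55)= -4085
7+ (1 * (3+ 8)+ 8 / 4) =20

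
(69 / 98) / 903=23/29498 = 0.00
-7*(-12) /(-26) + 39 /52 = -129/52 = -2.48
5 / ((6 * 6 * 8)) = 5/288 = 0.02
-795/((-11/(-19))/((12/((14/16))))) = -1450080/77 = -18832.21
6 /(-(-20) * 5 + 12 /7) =0.06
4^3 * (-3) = -192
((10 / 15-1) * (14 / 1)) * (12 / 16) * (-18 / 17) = 63/17 = 3.71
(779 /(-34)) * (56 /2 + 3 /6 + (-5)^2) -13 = -84237/68 = -1238.78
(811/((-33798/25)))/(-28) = 20275/946344 = 0.02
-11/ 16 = -0.69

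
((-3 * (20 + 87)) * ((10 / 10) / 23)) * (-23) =321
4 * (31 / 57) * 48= 1984/19 = 104.42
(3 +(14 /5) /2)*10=44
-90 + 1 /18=-1619/18 = -89.94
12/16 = 3/4 = 0.75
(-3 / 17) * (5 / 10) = -0.09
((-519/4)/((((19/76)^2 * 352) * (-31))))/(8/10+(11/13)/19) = 640965/2845304 = 0.23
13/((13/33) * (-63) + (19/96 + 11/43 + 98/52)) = -7673952/13269937 = -0.58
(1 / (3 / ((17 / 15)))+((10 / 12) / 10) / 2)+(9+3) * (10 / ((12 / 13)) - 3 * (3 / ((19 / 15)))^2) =-9294689/129960 = -71.52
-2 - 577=-579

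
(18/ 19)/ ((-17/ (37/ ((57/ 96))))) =-21312/6137 = -3.47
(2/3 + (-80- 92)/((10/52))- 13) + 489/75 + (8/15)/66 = -2228008/2475 = -900.21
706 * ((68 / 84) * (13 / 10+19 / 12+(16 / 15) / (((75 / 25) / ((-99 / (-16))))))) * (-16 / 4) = -732122/63 = -11620.98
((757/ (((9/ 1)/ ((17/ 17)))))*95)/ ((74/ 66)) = 791065/111 = 7126.71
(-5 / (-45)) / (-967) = -1/8703 = 0.00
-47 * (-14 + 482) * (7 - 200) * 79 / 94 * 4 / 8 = 1783899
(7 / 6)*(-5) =-35/6 = -5.83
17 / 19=0.89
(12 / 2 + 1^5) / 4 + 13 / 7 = 101/28 = 3.61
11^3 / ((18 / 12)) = 2662/3 = 887.33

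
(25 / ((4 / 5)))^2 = 15625/16 = 976.56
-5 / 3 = -1.67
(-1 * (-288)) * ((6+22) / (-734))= -10.99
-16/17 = -0.94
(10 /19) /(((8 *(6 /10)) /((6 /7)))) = 0.09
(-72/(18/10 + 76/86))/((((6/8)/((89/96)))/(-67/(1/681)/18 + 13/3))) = 96842235/1154 = 83918.75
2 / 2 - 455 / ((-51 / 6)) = 927/17 = 54.53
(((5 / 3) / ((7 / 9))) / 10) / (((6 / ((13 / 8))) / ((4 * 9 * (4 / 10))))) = 117/140 = 0.84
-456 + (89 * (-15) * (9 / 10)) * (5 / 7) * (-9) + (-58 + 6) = 101023/14 = 7215.93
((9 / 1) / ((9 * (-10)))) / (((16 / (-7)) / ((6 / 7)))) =3/80 = 0.04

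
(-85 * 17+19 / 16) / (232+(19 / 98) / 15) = -6.22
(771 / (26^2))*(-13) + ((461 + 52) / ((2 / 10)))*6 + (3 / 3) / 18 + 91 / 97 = 15376.17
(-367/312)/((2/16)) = -367/39 = -9.41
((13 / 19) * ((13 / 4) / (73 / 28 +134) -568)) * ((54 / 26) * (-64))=417121728/8075 = 51655.94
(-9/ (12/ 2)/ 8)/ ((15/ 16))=-1/5 = -0.20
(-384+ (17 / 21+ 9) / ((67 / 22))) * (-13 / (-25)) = -6964828/35175 = -198.01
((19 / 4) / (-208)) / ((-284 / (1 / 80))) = 19/18903040 = 0.00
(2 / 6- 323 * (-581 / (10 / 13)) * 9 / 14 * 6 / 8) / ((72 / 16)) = 28229957/1080 = 26138.85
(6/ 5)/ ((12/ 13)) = 13/10 = 1.30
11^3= 1331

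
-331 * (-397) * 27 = 3547989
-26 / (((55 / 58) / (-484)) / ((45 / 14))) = 298584/7 = 42654.86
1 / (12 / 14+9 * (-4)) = -7/246 = -0.03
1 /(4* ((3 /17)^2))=289/36 = 8.03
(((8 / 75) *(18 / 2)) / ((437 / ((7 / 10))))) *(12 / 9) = 112/54625 = 0.00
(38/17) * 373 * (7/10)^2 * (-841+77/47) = -273990507/799 = -342916.78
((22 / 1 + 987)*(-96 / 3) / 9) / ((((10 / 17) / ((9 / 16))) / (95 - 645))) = 1886830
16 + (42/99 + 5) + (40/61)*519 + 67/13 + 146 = 512.91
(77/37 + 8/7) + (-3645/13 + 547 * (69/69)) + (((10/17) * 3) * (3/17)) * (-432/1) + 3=134580890/973063 = 138.31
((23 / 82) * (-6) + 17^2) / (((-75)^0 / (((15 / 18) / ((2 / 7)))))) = 103075/123 = 838.01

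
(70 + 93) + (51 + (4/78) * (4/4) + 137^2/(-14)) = -615119/546 = -1126.59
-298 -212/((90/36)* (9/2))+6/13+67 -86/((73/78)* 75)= -53511097/213525 = -250.61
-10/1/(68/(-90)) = 225/17 = 13.24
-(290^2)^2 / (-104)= 884101250/13 = 68007788.46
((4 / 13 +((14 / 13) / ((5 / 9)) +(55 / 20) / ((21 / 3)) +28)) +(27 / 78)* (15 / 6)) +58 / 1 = 81449/910 = 89.50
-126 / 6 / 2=-21/2 = -10.50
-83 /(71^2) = -83/5041 = -0.02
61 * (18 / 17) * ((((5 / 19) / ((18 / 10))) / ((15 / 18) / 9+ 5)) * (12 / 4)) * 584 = 3248.57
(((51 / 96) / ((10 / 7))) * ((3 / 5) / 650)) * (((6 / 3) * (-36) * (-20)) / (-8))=-3213/52000 = -0.06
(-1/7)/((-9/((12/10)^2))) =4/175 = 0.02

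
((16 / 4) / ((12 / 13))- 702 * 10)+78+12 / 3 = -20801/3 = -6933.67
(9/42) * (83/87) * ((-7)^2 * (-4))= -1162/29 = -40.07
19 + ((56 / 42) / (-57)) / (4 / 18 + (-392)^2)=249627527/13138291 = 19.00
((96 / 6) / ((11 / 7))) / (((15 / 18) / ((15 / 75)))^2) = 4032/6875 = 0.59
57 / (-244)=-57/244 = -0.23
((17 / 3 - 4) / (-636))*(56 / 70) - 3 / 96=-509/15264 = -0.03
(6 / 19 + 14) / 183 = 272/3477 = 0.08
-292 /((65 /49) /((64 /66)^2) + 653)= -14651392/32835713 = -0.45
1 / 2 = 0.50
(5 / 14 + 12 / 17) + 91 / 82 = 10601/4879 = 2.17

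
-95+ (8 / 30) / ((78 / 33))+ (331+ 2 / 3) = 46172/195 = 236.78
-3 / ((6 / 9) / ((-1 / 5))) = 9/10 = 0.90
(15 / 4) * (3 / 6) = 15/8 = 1.88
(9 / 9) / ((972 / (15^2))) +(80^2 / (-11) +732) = 178691/1188 = 150.41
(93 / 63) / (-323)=-31/6783 = 0.00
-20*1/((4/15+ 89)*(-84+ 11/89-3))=6675/2588287 = 0.00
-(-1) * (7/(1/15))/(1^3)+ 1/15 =1576/15 = 105.07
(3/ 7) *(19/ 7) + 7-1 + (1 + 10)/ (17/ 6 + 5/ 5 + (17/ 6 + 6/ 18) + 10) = 7.81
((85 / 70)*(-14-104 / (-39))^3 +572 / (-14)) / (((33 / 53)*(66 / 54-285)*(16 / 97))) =878612323/14159376 = 62.05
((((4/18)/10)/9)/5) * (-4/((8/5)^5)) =-125/663552 = 0.00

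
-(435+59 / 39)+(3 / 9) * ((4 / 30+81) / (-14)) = -3590861/8190 = -438.44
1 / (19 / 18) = 18/19 = 0.95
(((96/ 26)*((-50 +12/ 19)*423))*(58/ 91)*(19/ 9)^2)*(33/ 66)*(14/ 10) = -388662176/2535 = -153318.41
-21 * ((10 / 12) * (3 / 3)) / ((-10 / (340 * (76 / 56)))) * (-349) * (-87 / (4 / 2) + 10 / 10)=47908975/4 = 11977243.75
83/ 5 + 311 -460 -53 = -927/5 = -185.40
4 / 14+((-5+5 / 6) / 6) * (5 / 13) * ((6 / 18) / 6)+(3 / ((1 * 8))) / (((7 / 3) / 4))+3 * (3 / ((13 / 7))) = 339649/58968 = 5.76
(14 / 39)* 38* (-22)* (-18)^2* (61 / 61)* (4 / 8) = -632016/13 = -48616.62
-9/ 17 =-0.53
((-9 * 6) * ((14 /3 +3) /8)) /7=-207/28 = -7.39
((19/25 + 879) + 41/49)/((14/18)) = 9708579/8575 = 1132.20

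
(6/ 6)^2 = 1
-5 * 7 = -35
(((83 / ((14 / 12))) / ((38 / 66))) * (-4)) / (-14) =32868/931 = 35.30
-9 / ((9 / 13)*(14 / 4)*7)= -26/49 = -0.53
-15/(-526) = 15/526 = 0.03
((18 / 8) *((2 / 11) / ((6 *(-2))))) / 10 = -3/880 = 0.00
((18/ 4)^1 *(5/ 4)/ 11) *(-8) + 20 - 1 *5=120/11 = 10.91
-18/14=-9/7 = -1.29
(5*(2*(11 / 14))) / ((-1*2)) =-3.93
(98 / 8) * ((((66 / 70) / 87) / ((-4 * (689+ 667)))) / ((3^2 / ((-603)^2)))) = -0.99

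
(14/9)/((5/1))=14/45 = 0.31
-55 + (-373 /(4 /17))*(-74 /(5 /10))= 234562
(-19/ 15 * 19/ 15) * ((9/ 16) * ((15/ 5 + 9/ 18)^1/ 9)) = -2527/7200 = -0.35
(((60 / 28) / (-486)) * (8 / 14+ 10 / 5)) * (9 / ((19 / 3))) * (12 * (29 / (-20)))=261/931 = 0.28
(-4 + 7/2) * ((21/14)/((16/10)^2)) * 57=-4275/256 = -16.70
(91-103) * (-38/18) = 76/3 = 25.33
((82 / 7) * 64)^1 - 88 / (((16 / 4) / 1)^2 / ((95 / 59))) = 611949/826 = 740.86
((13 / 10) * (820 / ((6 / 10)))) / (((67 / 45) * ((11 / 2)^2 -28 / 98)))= 39.82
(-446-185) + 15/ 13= -8188/13 = -629.85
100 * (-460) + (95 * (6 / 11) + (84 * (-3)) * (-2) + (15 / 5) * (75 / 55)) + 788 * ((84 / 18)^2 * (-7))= -16391065/99 = -165566.31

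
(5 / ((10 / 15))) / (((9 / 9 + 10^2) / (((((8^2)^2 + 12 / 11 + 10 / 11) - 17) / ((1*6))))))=20405/404 = 50.51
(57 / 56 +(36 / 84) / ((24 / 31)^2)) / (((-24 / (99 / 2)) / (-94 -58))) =486761/896 = 543.26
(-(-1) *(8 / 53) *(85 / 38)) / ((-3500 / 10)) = -34/35245 = 0.00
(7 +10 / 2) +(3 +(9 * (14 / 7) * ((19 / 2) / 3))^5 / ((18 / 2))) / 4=16713681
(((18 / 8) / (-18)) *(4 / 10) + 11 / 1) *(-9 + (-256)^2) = 14350413/20 = 717520.65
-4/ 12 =-1/3 = -0.33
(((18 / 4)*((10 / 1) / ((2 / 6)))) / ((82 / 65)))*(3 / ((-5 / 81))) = -426465/82 = -5200.79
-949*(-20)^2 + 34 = -379566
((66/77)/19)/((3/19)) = 2/7 = 0.29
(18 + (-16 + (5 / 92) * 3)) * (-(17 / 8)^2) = -57511/5888 = -9.77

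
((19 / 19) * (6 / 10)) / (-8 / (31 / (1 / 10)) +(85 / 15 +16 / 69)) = 6417/62809 = 0.10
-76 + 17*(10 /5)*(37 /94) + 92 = 1381/47 = 29.38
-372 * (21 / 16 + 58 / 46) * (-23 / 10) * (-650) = -5724615/4 = -1431153.75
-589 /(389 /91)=-53599/389 = -137.79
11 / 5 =2.20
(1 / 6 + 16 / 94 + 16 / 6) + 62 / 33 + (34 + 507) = 1693327/3102 = 545.88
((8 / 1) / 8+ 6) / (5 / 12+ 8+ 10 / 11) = 924/1231 = 0.75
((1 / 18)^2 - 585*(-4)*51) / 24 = 38666161/7776 = 4972.50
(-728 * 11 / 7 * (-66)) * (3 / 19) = 226512/19 = 11921.68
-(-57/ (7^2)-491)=24116/49 = 492.16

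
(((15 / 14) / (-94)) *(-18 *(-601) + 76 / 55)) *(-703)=86694.82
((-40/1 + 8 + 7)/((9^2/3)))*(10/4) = -125/54 = -2.31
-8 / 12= -2/3 = -0.67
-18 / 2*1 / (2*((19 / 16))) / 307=-72/5833 = -0.01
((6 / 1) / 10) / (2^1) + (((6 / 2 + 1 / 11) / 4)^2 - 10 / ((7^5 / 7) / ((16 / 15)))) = 15560273/17431260 = 0.89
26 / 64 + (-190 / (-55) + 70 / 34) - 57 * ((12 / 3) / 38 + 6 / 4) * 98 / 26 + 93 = -19134109/77792 = -245.96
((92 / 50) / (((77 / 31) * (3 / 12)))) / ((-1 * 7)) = -5704/13475 = -0.42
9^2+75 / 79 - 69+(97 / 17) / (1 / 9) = 86358/1343 = 64.30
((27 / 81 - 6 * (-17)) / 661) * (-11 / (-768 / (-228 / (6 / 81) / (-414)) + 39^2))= -64163/53414749 = 0.00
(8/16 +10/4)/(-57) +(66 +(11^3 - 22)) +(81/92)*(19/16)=1375.99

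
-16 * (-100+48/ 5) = 7232/5 = 1446.40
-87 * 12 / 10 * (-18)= 9396/5 = 1879.20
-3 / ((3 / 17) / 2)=-34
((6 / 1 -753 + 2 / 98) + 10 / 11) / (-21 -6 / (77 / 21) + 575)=-3243/2401 = -1.35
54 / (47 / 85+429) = 2295/18256 = 0.13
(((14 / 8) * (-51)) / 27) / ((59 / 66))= -1309/354 = -3.70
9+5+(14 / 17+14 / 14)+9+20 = 762/17 = 44.82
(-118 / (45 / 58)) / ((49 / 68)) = -465392/2205 = -211.06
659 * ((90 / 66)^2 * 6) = 889650/121 = 7352.48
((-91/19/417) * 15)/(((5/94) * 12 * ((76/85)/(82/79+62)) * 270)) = -30174235/428127228 = -0.07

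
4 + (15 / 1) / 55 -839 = -9182/11 = -834.73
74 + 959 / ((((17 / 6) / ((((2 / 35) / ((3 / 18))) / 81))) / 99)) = 18346/85 = 215.84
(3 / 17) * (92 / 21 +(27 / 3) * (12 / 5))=2728/595 = 4.58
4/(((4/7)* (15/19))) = 133/15 = 8.87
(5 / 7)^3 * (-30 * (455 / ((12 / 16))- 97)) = -1911250/343 = -5572.16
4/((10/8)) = 16/5 = 3.20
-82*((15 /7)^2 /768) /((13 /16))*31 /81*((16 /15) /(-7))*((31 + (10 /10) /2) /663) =6355/3800979 = 0.00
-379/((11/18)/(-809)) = 5518998/11 = 501727.09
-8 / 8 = -1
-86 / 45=-1.91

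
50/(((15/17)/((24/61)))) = 1360/61 = 22.30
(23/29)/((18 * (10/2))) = 23/2610 = 0.01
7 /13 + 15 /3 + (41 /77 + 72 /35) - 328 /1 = -1600959/5005 = -319.87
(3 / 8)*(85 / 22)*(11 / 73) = 255/1168 = 0.22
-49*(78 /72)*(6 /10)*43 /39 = -2107/60 = -35.12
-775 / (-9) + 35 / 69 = 17930/207 = 86.62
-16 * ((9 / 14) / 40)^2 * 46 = -1863/9800 = -0.19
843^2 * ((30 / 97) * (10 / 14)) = 106597350/679 = 156991.68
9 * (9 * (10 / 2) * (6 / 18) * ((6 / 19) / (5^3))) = 162/475 = 0.34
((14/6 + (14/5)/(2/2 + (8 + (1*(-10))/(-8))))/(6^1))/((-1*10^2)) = -1603/369000 = 0.00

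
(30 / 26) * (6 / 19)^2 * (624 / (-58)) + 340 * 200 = 711879040/10469 = 67998.76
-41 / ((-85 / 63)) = 2583/85 = 30.39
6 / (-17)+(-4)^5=-17414/17 = -1024.35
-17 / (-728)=17/728 = 0.02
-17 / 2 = -8.50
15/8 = 1.88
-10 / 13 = -0.77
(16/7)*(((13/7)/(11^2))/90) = 104/266805 = 0.00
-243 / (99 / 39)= -1053/11 = -95.73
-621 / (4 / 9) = -5589/4 = -1397.25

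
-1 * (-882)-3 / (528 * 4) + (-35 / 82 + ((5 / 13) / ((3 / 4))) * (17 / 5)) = 994344545/1125696 = 883.32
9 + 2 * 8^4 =8201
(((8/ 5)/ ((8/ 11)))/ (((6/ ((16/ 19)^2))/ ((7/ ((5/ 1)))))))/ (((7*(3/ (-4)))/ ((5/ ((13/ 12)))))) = -22528/70395 = -0.32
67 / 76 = 0.88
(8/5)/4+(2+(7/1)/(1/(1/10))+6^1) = 91/10 = 9.10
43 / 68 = 0.63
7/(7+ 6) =7/13 = 0.54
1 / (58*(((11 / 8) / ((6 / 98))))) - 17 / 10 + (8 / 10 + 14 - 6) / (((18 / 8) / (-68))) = -376534079/1406790 = -267.65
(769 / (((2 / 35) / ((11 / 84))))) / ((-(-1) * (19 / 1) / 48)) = 84590/19 = 4452.11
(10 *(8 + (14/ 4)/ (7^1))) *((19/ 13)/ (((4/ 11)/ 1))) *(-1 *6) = -53295/26 = -2049.81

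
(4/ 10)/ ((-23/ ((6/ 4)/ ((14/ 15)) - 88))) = 2419/1610 = 1.50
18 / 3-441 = -435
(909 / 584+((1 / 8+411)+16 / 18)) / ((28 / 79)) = 85862177/73584 = 1166.86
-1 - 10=-11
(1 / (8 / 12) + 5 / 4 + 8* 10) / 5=331/20 = 16.55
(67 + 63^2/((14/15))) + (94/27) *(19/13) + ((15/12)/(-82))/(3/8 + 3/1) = 13830019/3198 = 4324.58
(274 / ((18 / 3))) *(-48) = -2192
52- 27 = 25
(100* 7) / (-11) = -700/11 = -63.64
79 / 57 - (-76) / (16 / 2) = 10.89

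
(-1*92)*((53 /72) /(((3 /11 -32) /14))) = 93863/3141 = 29.88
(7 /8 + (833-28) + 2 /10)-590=8643/40 = 216.08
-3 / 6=-1/2 = -0.50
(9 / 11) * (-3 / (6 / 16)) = -72/11 = -6.55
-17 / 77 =-0.22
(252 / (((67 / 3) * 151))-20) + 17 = -29595/10117 = -2.93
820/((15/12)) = 656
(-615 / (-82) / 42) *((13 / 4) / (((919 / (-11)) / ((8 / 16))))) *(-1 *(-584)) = -52195/25732 = -2.03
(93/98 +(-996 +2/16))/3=-390011/1176 = -331.64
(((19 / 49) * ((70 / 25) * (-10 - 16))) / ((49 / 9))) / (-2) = 4446/1715 = 2.59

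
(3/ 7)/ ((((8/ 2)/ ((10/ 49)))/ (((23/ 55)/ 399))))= 23/1003618 = 0.00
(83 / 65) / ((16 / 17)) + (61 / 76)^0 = 2451/1040 = 2.36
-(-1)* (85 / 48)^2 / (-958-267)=-289/112896 = 0.00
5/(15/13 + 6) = 65/93 = 0.70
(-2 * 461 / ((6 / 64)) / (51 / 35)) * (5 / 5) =-1032640/153 = -6749.28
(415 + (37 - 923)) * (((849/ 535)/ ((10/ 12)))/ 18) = -133293/2675 = -49.83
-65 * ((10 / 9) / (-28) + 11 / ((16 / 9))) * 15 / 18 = -2014025/6048 = -333.01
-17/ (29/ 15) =-255/29 = -8.79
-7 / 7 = -1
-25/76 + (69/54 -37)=-24659/684 = -36.05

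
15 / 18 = 5/6 = 0.83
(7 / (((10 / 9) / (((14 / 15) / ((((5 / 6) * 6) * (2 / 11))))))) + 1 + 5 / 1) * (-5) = -62.34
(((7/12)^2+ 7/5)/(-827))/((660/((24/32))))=-1253/523987200 = 0.00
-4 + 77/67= -191/67 = -2.85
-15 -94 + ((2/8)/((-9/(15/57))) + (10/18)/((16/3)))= -297959/2736 = -108.90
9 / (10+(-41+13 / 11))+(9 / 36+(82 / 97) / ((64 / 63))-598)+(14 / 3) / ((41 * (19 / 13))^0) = -226231999/381792 = -592.55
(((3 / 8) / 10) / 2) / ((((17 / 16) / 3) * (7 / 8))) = 36/595 = 0.06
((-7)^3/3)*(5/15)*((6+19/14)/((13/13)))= -5047/18 = -280.39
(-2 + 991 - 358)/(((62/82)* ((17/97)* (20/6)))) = 7528461/5270 = 1428.55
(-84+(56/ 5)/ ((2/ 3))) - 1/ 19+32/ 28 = -43963/665 = -66.11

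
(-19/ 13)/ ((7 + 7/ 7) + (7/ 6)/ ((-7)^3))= -5586/30563 = -0.18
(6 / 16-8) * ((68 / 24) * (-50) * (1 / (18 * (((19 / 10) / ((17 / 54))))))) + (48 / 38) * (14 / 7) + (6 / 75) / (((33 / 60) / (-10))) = 26852611/2437776 = 11.02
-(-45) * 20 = 900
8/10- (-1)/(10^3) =801/1000 = 0.80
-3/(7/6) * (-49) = 126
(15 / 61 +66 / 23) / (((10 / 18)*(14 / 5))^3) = 0.83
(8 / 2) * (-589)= -2356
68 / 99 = 0.69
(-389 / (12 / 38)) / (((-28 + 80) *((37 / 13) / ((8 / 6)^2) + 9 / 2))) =-14782/3807 = -3.88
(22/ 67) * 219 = 4818/67 = 71.91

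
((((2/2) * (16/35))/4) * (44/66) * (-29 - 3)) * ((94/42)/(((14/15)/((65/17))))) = -391040/17493 = -22.35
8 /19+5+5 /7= 816/133 = 6.14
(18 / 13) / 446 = 9/2899 = 0.00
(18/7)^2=6.61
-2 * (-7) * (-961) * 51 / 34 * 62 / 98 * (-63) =804357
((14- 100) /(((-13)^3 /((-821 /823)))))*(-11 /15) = 776666/27121965 = 0.03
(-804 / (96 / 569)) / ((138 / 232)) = -1105567/138 = -8011.36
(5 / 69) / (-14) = -5/966 = -0.01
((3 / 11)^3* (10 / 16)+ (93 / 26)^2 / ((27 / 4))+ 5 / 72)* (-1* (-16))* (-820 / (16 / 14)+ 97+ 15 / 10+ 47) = -256225712/14157 = -18098.87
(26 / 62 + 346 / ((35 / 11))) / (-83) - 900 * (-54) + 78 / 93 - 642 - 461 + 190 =51739878/1085 = 47686.52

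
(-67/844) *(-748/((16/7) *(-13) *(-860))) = 87703/37743680 = 0.00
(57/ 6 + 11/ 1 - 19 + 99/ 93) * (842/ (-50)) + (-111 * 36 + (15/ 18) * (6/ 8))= -25039081/6200 = -4038.56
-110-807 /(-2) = 587/2 = 293.50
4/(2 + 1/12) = 48/25 = 1.92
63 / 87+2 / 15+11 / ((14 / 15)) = 76997/6090 = 12.64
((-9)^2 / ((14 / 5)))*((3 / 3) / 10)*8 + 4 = 190/7 = 27.14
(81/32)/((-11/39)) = -8.97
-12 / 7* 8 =-96/7 = -13.71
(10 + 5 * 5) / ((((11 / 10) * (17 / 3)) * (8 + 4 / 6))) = 1575/2431 = 0.65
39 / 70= 0.56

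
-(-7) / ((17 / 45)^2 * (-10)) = -2835/578 = -4.90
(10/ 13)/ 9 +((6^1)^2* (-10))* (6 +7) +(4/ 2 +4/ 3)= -547160/117 = -4676.58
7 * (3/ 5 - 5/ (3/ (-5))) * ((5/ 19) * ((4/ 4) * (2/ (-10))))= -938/285 = -3.29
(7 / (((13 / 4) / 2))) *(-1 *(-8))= 448/13 = 34.46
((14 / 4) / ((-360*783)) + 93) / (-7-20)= -52429673/15221520 = -3.44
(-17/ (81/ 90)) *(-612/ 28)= 2890/7 = 412.86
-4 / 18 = -2/9 = -0.22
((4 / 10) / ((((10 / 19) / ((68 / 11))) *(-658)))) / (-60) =323/2714250 = 0.00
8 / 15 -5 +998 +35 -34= 14918/15 = 994.53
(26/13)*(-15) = -30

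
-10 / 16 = -5/8 = -0.62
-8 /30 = -4/15 = -0.27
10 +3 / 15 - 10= 1/5 = 0.20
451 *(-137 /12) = -61787/12 = -5148.92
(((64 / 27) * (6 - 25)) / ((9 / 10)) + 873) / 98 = 8.40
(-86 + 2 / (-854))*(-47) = 1725981/427 = 4042.11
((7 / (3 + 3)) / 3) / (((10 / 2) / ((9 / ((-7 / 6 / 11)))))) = -33/5 = -6.60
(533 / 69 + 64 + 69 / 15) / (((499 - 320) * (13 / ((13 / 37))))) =0.01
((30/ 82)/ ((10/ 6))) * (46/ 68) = 207/1394 = 0.15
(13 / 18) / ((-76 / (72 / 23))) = -13/437 = -0.03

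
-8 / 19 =-0.42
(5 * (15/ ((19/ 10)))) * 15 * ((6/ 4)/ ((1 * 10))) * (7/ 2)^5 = 56723625/1216 = 46647.72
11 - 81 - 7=-77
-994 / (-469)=142/67 = 2.12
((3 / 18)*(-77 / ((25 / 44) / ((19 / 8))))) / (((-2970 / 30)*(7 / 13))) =2717/2700 = 1.01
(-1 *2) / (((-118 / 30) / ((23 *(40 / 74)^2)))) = 276000/80771 = 3.42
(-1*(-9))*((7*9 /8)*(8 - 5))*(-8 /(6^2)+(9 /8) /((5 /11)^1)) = 153279/320 = 479.00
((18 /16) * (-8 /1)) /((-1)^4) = -9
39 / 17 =2.29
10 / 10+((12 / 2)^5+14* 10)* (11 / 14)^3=2634735/686 = 3840.72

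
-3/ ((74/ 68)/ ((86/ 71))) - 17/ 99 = -913087/260073 = -3.51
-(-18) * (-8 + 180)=3096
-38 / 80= -19/40 = -0.48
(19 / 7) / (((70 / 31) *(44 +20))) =589/31360 = 0.02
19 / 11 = 1.73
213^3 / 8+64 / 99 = 956696615/792 = 1207950.27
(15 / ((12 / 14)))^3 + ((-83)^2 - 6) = 12242.38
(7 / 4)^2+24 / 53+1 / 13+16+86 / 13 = 288913/11024 = 26.21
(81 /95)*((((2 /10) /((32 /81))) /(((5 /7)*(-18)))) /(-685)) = 5103/104120000 = 0.00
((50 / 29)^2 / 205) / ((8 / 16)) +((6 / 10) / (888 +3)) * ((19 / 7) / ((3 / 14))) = 5765278/153612855 = 0.04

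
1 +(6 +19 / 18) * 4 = 263/9 = 29.22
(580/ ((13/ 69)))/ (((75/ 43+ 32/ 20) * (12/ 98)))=70268450/9347 = 7517.75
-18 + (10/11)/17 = -3356/187 = -17.95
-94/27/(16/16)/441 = -94/11907 = -0.01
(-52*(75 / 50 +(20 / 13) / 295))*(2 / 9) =-9236/531 = -17.39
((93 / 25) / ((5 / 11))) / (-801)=-341/33375 = -0.01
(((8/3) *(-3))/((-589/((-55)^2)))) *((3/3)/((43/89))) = 2153800/25327 = 85.04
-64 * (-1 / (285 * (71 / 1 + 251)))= 32/45885 = 0.00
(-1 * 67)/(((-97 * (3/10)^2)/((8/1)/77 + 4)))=2117200/67221 = 31.50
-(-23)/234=23/234 = 0.10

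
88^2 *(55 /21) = 425920/21 = 20281.90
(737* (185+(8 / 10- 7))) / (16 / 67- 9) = -44144826/2935 = -15040.83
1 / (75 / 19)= 19/75 = 0.25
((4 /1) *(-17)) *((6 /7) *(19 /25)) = -7752/175 = -44.30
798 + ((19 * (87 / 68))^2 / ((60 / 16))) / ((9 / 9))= 955.58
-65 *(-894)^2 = -51950340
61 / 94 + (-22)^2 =45557/94 = 484.65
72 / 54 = 4/3 = 1.33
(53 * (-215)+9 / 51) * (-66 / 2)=6392496/17 = 376029.18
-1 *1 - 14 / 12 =-13/6 = -2.17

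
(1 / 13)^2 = 1/169 = 0.01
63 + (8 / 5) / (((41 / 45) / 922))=68967/41 = 1682.12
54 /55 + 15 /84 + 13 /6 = 15371/4620 = 3.33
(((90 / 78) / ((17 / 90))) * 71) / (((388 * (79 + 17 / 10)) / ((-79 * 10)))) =-63101250/5766553 = -10.94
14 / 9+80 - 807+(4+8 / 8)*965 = 36896/9 = 4099.56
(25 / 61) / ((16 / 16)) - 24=-1439/61 = -23.59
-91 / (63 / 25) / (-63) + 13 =13.57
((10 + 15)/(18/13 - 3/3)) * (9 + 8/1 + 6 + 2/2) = 1560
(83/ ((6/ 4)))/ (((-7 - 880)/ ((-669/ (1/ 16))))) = 592288/887 = 667.74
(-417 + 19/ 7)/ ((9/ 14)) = -5800/9 = -644.44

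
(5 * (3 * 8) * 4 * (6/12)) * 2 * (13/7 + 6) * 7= 26400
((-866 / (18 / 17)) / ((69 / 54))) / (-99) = 14722/2277 = 6.47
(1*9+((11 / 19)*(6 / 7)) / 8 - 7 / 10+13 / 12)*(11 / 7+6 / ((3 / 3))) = 1997411/27930 = 71.51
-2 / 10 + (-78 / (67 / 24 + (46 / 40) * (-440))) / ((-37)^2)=-1271081/6359005 = -0.20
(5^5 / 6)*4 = 6250/3 = 2083.33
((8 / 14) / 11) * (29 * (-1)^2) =116/77 = 1.51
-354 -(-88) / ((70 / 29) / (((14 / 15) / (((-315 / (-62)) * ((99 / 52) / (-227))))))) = -245057986/212625 = -1152.54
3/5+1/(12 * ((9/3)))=0.63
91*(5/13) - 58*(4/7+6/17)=-2215/119 = -18.61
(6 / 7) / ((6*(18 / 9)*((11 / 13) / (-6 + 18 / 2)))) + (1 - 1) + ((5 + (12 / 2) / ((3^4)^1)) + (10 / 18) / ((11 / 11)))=24461/4158 = 5.88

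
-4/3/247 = -4/741 = -0.01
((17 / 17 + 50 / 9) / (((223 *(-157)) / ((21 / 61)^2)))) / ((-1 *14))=413/260551862 = 0.00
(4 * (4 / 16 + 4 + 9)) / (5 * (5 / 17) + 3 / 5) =4505/176 = 25.60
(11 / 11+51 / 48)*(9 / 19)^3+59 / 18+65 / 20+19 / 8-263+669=415.12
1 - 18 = -17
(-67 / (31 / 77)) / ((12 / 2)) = -5159/186 = -27.74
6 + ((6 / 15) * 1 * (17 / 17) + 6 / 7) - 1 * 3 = 149/35 = 4.26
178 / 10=89/5 = 17.80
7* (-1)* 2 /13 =-14/13 = -1.08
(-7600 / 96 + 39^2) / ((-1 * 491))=-8651/2946 = -2.94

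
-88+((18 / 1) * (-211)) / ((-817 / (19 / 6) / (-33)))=-24673/43 = -573.79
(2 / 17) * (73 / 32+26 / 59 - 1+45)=88211/16048 = 5.50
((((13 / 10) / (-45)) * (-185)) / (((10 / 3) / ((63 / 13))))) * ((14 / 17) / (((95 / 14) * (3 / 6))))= 76146/40375 = 1.89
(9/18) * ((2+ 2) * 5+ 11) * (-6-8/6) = -341/3 = -113.67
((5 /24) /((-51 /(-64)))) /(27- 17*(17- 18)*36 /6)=40/19737 = 0.00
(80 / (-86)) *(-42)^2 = -70560/43 = -1640.93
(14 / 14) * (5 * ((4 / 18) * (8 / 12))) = 20/27 = 0.74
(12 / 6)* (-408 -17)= -850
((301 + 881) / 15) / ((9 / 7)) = 2758/45 = 61.29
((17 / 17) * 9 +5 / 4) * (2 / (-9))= -41/18 = -2.28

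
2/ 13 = 0.15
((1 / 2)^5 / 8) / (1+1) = 1/512 = 0.00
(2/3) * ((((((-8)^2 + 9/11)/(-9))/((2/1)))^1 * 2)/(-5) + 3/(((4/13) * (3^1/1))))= 9287/2970 = 3.13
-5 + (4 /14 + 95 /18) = 71/126 = 0.56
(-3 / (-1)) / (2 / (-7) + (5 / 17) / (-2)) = -714/103 = -6.93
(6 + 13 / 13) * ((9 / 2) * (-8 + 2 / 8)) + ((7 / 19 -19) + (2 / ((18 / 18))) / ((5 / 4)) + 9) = -252.16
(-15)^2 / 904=225/904 = 0.25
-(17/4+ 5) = -37/4 = -9.25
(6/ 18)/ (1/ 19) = 19/3 = 6.33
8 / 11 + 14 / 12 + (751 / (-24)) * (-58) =239819/132 = 1816.81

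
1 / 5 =0.20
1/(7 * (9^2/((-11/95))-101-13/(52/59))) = -44/251111 = 0.00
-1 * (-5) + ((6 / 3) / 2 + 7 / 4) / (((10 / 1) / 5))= 51/8 = 6.38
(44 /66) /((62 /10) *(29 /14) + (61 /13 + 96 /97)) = 0.04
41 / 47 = 0.87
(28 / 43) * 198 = 5544/43 = 128.93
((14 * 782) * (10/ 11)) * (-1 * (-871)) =95357080/11 = 8668825.45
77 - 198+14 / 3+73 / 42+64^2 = 167219/42 = 3981.40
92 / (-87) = -92/87 = -1.06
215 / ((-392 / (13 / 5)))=-559/392 = -1.43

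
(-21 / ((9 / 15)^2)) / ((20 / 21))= -245/4 = -61.25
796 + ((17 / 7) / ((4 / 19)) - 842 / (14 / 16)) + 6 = -595/4 = -148.75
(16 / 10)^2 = 64/25 = 2.56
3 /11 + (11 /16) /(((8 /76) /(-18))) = -20643/176 = -117.29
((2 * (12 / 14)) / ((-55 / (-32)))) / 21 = 128/2695 = 0.05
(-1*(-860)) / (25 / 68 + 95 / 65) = 760240/1617 = 470.15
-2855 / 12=-237.92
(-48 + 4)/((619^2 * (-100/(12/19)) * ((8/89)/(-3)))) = -8811/364002950 = 0.00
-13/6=-2.17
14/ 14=1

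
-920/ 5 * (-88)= 16192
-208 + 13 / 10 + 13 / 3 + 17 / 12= -4019/20 = -200.95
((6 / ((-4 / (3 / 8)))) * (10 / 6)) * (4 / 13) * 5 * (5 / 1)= -375/52 = -7.21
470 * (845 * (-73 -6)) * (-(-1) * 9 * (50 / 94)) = -150198750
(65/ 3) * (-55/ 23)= -3575/69 = -51.81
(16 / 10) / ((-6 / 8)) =-32/15 = -2.13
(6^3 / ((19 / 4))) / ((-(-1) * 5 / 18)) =15552/95 = 163.71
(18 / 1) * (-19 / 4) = -171/2 = -85.50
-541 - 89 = -630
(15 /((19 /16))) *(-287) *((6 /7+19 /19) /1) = -127920/19 = -6732.63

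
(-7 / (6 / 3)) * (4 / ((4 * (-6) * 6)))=7/72 = 0.10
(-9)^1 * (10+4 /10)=-468/5 = -93.60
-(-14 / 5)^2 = -7.84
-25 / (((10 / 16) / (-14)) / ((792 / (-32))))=-13860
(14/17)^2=196/289 = 0.68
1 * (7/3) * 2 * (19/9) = 266/27 = 9.85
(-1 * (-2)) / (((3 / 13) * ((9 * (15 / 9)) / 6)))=52/15 = 3.47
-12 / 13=-0.92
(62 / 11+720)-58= 7344/11 = 667.64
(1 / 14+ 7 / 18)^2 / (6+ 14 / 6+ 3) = 841/44982 = 0.02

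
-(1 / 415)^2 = -1/172225 = 0.00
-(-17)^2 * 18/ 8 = -2601/4 = -650.25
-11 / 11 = -1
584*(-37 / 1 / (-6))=10804/3 = 3601.33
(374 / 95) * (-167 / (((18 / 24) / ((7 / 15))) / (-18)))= 3497648/475 = 7363.47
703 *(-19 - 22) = -28823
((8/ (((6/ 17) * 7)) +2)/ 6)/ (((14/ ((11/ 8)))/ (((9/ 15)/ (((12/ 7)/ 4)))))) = 121/1008 = 0.12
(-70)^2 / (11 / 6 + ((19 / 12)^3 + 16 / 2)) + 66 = 10041366/23851 = 421.00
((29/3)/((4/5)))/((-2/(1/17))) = -145/408 = -0.36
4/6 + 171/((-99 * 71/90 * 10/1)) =1049/2343 = 0.45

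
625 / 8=78.12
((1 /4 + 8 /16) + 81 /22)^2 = 38025/1936 = 19.64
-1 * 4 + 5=1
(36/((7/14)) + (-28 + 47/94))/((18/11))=979/36 = 27.19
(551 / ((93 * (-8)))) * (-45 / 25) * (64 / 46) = 6612/3565 = 1.85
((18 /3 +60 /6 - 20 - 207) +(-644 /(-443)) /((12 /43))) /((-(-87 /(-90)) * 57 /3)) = 2734960/244093 = 11.20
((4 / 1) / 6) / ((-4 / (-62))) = 31/3 = 10.33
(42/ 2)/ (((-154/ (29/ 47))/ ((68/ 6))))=-493/517 = -0.95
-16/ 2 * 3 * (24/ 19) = -576/19 = -30.32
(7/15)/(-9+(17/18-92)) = -42/9005 = 0.00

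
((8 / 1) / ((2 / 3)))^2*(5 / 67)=720/67 = 10.75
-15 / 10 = -3/2 = -1.50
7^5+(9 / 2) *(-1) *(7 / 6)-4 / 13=873675/52 = 16801.44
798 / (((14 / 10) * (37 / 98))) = 55860/37 = 1509.73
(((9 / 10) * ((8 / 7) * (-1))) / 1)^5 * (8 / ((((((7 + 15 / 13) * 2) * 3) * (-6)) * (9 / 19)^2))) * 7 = 389256192/397665625 = 0.98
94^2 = 8836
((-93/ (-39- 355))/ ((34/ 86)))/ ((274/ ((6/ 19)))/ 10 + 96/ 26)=779805/118149371 = 0.01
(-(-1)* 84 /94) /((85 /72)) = 3024/3995 = 0.76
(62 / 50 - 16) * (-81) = 29889/25 = 1195.56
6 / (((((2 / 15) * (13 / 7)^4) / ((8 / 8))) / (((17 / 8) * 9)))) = 16530885/228488 = 72.35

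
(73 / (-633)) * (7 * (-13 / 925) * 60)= 26572/39035 = 0.68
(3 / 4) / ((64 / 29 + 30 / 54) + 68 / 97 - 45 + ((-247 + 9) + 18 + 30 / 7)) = -531657/182358920 = 0.00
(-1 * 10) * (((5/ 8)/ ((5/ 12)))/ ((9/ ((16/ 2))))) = -40/3 = -13.33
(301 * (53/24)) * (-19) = -303107/24 = -12629.46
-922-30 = -952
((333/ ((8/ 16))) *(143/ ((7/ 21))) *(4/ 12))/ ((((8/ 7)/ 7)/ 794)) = 926332407/2 = 463166203.50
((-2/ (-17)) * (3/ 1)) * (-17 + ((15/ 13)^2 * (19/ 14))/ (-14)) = -1702149/281554 = -6.05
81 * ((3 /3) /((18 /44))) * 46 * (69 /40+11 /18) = 212773/10 = 21277.30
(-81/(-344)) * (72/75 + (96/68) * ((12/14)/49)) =1453383/6268325 = 0.23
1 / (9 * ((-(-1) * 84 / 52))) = 13/189 = 0.07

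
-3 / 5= -0.60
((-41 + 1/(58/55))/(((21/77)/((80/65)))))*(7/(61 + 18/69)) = -32912264/1593579 = -20.65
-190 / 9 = -21.11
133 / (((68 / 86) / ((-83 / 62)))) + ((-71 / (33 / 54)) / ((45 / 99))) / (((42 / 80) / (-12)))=82886029/14756 = 5617.11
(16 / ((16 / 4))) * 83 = 332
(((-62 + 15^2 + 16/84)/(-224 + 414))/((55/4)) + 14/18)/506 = 276587/166562550 = 0.00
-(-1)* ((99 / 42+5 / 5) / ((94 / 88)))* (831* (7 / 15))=6094/5 = 1218.80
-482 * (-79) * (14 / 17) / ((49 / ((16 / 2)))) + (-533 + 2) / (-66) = 13424519/2618 = 5127.78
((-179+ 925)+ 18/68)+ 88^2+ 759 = 314475/34 = 9249.26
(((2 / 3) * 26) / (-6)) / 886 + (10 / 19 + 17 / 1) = 1327424/75753 = 17.52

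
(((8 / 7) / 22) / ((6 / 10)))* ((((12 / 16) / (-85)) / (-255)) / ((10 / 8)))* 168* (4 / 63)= 128/5006925 = 0.00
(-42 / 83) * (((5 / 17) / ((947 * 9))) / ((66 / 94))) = -3290/132285483 = 0.00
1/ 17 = 0.06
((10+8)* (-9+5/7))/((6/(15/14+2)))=-3741/49 = -76.35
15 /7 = 2.14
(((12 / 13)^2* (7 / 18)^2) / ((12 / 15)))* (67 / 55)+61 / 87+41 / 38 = 36438511/18437562 = 1.98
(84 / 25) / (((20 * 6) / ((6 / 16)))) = 21/2000 = 0.01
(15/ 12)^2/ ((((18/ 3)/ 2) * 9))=25/432 = 0.06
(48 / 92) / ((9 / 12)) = 16/23 = 0.70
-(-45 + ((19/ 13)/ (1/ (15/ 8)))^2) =405495/10816 = 37.49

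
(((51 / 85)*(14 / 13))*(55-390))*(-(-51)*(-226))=32434164/13 = 2494935.69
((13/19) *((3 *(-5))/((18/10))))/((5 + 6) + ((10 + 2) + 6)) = -325/1653 = -0.20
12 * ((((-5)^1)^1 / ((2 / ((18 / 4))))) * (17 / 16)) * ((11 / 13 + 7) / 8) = -117045/832 = -140.68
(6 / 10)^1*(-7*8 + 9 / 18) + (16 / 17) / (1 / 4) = -5021/170 = -29.54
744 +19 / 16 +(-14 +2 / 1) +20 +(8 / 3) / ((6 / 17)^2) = 334625/432 = 774.59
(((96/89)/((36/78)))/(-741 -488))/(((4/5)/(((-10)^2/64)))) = -1625/437524 = 0.00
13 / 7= 1.86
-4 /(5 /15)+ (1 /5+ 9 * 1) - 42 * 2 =-434/5 = -86.80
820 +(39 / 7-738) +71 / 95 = 58732/665 = 88.32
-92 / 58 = -46/29 = -1.59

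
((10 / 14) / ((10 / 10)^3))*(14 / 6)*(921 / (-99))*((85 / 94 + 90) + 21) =-16146665/9306 = -1735.08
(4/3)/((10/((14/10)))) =14/75 = 0.19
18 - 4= 14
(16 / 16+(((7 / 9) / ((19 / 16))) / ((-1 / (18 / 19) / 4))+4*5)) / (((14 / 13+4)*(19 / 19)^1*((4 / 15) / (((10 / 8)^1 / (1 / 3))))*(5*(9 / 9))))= 1303575/127072 = 10.26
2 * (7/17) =14/17 = 0.82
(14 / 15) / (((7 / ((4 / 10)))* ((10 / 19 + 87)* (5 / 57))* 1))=1444/207875 = 0.01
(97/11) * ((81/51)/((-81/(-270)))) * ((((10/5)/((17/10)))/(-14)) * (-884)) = 4539600/1309 = 3467.99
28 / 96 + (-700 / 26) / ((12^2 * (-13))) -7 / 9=-1435/3042 = -0.47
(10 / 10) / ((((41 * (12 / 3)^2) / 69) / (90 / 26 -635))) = -283245/4264 = -66.43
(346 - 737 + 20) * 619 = -229649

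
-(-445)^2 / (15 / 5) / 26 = -2538.78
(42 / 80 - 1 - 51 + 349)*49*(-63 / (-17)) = 36738387/680 = 54027.04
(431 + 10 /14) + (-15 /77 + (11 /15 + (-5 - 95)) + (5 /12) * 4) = 128559/385 = 333.92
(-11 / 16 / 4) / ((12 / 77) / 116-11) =24563/1571840 = 0.02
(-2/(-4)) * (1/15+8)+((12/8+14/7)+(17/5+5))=15.93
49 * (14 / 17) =686/17 = 40.35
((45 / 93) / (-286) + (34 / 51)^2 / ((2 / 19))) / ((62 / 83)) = 27952159/4947228 = 5.65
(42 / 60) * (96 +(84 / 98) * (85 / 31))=10671/155 = 68.85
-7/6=-1.17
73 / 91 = 0.80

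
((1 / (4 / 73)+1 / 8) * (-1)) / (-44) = 147/352 = 0.42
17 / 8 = 2.12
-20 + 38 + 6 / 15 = 92/5 = 18.40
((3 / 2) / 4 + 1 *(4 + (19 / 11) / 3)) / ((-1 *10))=-1307/2640 = -0.50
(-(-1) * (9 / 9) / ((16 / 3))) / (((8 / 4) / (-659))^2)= 1302843/64 = 20356.92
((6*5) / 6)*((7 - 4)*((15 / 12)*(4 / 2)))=75/2 = 37.50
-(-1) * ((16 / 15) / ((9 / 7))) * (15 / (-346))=-56/1557 = -0.04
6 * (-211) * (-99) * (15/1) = 1880010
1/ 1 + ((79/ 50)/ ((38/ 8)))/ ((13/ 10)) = 1551/1235 = 1.26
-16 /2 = -8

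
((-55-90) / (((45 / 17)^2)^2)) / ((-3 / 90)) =4844218/54675 = 88.60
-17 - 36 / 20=-94/5 = -18.80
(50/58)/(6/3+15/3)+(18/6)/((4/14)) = 4313/406 = 10.62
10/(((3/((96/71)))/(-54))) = -17280/71 = -243.38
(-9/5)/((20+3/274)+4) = -274/3655 = -0.07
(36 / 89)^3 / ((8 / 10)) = 58320/704969 = 0.08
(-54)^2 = 2916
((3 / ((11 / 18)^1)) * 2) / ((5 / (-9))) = -972/55 = -17.67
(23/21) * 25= 575/21 = 27.38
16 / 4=4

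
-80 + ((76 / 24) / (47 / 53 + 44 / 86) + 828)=14346557/19122 = 750.26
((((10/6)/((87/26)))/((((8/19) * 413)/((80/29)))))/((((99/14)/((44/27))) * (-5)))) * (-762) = 10038080/36172251 = 0.28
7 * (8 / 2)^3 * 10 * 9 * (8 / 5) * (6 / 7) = 55296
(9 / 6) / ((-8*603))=-1/3216 = 0.00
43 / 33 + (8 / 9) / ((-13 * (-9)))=15181/11583 = 1.31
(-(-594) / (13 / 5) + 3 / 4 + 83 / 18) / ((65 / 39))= 109429/780 = 140.29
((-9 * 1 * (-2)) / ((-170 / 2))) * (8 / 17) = -144/1445 = -0.10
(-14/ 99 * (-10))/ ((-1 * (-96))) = 35/2376 = 0.01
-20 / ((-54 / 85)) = 31.48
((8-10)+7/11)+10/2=40/11 = 3.64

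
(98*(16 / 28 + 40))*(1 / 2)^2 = 994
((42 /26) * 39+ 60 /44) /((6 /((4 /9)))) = 472/99 = 4.77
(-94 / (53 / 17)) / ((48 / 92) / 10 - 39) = 183770/237387 = 0.77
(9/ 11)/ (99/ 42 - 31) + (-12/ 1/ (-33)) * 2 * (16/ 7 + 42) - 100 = -2094102/30877 = -67.82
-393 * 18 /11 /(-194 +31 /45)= 318330/95689 = 3.33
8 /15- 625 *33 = -20624.47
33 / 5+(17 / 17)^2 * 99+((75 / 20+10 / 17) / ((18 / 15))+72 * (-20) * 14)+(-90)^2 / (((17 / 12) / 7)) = 40744399/2040 = 19972.74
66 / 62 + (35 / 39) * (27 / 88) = 47517/35464 = 1.34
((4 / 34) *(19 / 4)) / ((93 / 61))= 0.37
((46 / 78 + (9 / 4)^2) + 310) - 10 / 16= 196577/624 = 315.03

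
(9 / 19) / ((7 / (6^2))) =324/133 = 2.44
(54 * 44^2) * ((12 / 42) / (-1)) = -209088/7 = -29869.71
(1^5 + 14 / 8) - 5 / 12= 7/3 = 2.33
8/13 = 0.62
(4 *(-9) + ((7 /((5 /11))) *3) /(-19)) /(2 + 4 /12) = -16.47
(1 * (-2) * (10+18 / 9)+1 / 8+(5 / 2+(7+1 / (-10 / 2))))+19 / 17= -9151/680 = -13.46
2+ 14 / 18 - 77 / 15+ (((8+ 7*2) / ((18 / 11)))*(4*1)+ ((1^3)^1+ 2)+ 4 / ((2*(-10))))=488/9 = 54.22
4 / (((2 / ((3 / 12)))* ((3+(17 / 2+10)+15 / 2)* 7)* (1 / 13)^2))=169/406 = 0.42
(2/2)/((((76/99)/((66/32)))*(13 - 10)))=1089/1216 = 0.90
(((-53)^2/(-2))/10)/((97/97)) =-2809/20 = -140.45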